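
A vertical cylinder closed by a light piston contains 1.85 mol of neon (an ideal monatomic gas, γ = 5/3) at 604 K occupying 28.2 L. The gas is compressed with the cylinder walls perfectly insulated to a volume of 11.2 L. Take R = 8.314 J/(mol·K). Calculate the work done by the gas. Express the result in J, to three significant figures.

W ≈ -11900 J

Adiabatic: TV^(γ−1) = const with γ = 5/3.
T₂ = T₁ (V₁/V₂)^(γ−1) = 604 × (28.2/11.2)^0.667 = 604 × 1.851 = 1118 K.
W_by = nCᵥ(T₁ − T₂) = (1.85)(12.47)(604 − 1118) = -11856 J.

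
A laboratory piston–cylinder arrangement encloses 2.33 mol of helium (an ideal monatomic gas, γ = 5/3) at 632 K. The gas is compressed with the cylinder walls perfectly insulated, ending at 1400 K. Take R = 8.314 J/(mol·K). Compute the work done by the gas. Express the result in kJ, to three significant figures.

Adiabatic ⇒ Q = 0, so W_by = −ΔU = nCᵥ(T₁ − T₂).
Cᵥ = 3R/2 = 12.47 J/(mol·K).
W = (2.33)(12.47)(632 − 1400) = -22316 J.

W ≈ -22.3 kJ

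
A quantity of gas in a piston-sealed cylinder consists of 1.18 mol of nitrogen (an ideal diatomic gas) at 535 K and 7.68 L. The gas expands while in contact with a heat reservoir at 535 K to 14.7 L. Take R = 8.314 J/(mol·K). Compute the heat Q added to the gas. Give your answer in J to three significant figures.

Q ≈ 3410 J

Isothermal ⇒ ΔU = 0, so Q = W = nRT ln(V₂/V₁).
Q = (1.18)(8.314)(535) ln(14.7/7.68) = 5249 × 0.6492 = 3408 J.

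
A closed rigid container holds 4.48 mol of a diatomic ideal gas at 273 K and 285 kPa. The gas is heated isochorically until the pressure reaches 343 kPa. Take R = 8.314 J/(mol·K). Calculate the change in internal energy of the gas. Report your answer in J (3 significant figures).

Constant volume ⇒ W = 0, so Q = ΔU = nCᵥΔT with Cᵥ = 5R/2 = 20.79 J/(mol·K).
At constant V, T₂/T₁ = P₂/P₁ ⇒ ΔT = T₁(P₂/P₁ − 1) = 273·(343/285 − 1) = 55.56 K.
ΔU = (4.48)(20.79)(55.56) = 5173 J.

ΔU ≈ 5170 J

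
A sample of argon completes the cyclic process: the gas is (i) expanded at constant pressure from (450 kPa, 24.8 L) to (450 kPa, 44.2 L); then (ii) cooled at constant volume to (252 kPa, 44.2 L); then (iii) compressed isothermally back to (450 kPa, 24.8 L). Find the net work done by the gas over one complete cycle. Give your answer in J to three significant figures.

Leg (i): W = PΔV = (450)(44.2 − 24.8) = 8730 J.
Leg (ii): W = 0.
Leg (iii): W = PᵢVᵢ ln(V_f/Vᵢ) = (11138) ln(24.8/44.2) = -6437 J.
W_net = 8730 − 6437 = 2293 J.

W_net ≈ 2290 J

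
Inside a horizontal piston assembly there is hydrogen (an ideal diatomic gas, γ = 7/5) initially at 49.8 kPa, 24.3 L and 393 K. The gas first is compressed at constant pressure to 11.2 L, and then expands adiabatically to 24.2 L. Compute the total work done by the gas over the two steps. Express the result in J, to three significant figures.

Step 1 (isobaric): W = PΔV = (49.8 kPa)(11.2 − 24.3 L) = -652.4 J.
After step 1: P = 49.8 kPa, V = 11.2 L, T = 181.1 K.
Step 2 (adiabatic): W = (P₁V₁ − P₂V₂)/(γ−1) = (557.8 − 409.8)/0.4 = 369.8 J.
W_total = -652.4 + 369.8 = -282.6 J.

W_total ≈ -283 J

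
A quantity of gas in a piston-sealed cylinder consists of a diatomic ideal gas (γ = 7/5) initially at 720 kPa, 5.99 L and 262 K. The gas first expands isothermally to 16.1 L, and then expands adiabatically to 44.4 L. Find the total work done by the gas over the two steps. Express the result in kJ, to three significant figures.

Step 1 (isothermal): W = P₁V₁ ln(V₂/V₁) = (4313) ln(16.1/5.99) = 4264 J.
After step 1: P = 267.9 kPa, V = 16.1 L, T = 262 K.
Step 2 (adiabatic): W = (P₁V₁ − P₂V₂)/(γ−1) = (4313 − 2874)/0.4 = 3596 J.
W_total = 4264 + 3596 = 7860 J.

W_total ≈ 7.86 kJ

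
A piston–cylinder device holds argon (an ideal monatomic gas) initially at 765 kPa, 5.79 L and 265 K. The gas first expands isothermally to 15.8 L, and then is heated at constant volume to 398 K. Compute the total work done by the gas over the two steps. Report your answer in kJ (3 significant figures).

W_total ≈ 4.45 kJ

Step 1 (isothermal): W = P₁V₁ ln(V₂/V₁) = (4429) ln(15.8/5.79) = 4447 J.
Step 2 (isochoric): W = 0 (constant volume).
W_total = 4447 + 0 = 4447 J.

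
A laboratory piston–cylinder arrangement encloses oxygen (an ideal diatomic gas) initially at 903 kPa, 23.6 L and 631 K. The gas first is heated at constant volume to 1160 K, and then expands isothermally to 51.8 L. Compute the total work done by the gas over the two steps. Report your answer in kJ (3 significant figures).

Step 1 (isochoric): W = 0 (constant volume).
After step 1: P = 1660 kPa (V unchanged).
Step 2 (isothermal): W = P₁V₁ ln(V₂/V₁) = (39177) ln(51.8/23.6) = 30799 J.
W_total = 0 + 30799 = 30799 J.

W_total ≈ 30.8 kJ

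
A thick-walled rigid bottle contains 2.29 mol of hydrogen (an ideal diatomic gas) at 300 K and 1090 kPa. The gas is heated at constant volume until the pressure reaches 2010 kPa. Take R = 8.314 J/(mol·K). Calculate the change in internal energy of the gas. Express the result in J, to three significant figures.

Constant volume ⇒ W = 0, so Q = ΔU = nCᵥΔT with Cᵥ = 5R/2 = 20.79 J/(mol·K).
At constant V, T₂/T₁ = P₂/P₁ ⇒ ΔT = T₁(P₂/P₁ − 1) = 300·(2010/1090 − 1) = 253.2 K.
ΔU = (2.29)(20.79)(253.2) = 12052 J.

ΔU ≈ 12100 J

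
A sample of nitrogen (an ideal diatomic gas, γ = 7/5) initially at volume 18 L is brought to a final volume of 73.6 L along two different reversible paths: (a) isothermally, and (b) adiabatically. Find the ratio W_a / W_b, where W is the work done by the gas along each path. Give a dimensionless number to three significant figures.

W_a / W_b ≈ 1.31

Path (a) isothermal: W = P₁V₁ ln(V₂/V₁) → W_a/(P₁V₁) = 1.408.
Path (b) adiabatic: W = P₁V₁(1 − (V₁/V₂)^(γ−1))/(γ−1) → W_b/(P₁V₁) = 1.077.
W_a / W_b = 1.408 / 1.077 = 1.308.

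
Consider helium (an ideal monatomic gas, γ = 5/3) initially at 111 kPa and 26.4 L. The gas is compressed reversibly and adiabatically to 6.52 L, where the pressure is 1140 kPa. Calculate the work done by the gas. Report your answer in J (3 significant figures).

W ≈ -6750 J

Adiabatic: W = (P₁V₁ − P₂V₂)/(γ − 1) with γ = 5/3.
P₁V₁ = 2930 J, P₂V₂ = 7433 J.
W = (2930 − 7433) / 0.6667 = -6754 J.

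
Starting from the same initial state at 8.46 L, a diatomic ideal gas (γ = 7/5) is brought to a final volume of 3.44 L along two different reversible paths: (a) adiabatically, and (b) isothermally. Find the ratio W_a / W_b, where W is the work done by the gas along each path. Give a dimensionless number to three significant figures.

W_a / W_b ≈ 1.20

Path (a) adiabatic: W = P₁V₁(1 − (V₁/V₂)^(γ−1))/(γ−1) → W_a/(P₁V₁) = -1.083.
Path (b) isothermal: W = P₁V₁ ln(V₂/V₁) → W_b/(P₁V₁) = -0.8999.
W_a / W_b = -1.083 / -0.8999 = 1.204.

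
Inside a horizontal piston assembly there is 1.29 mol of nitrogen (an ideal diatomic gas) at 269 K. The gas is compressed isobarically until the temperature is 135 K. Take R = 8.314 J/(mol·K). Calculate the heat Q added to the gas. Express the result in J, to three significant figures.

Isobaric: W = nRΔT = (1.29)(8.314)(-134) = -1437 J.
ΔU = nCᵥΔT with Cᵥ = 5R/2: ΔU = (1.29)(20.79)(-134) = -3593 J.
Q = ΔU + W = -3593 − 1437 = -5030 J.

Q ≈ -5030 J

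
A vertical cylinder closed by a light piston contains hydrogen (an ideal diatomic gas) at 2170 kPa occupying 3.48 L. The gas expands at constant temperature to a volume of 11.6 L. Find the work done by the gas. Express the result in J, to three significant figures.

Isothermal: W = nRT ln(V₂/V₁) = P₁V₁ ln(V₂/V₁).
P₁V₁ = (2170 kPa)(3.48 L) = 7552 J.
W = 7552 × ln(11.6/3.48) = 7552 × 1.204
W_by_gas = 9092 J.

W ≈ 9090 J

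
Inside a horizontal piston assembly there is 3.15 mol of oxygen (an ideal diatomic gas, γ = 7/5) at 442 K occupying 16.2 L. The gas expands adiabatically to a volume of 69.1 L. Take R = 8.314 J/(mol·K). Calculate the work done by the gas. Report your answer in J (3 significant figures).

Adiabatic: TV^(γ−1) = const with γ = 7/5.
T₂ = T₁ (V₁/V₂)^(γ−1) = 442 × (16.2/69.1)^0.4 = 442 × 0.5598 = 247.4 K.
W_by = nCᵥ(T₁ − T₂) = (3.15)(20.79)(442 − 247.4) = 12740 J.

W ≈ 12700 J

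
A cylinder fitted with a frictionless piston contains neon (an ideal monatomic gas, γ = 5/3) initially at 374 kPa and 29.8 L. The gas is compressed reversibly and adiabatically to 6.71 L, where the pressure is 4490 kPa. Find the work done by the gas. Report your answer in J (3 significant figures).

Adiabatic: W = (P₁V₁ − P₂V₂)/(γ − 1) with γ = 5/3.
P₁V₁ = 11145 J, P₂V₂ = 30128 J.
W = (11145 − 30128) / 0.6667 = -28474 J.

W ≈ -28500 J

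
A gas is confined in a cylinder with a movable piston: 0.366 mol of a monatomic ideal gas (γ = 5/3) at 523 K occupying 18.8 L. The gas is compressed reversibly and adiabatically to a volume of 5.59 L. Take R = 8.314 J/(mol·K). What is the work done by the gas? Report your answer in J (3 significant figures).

Adiabatic: TV^(γ−1) = const with γ = 5/3.
T₂ = T₁ (V₁/V₂)^(γ−1) = 523 × (18.8/5.59)^0.667 = 523 × 2.245 = 1174 K.
W_by = nCᵥ(T₁ − T₂) = (0.366)(12.47)(523 − 1174) = -2971 J.

W ≈ -2970 J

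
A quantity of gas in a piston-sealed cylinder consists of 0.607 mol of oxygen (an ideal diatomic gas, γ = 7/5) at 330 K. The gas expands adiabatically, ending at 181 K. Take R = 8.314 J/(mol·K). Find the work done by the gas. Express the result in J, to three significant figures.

W ≈ 1880 J

Adiabatic ⇒ Q = 0, so W_by = −ΔU = nCᵥ(T₁ − T₂).
Cᵥ = 5R/2 = 20.79 J/(mol·K).
W = (0.607)(20.79)(330 − 181) = 1880 J.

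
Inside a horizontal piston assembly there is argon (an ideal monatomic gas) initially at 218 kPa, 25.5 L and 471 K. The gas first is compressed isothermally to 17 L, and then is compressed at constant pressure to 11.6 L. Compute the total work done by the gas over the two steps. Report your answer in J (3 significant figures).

W_total ≈ -4020 J

Step 1 (isothermal): W = P₁V₁ ln(V₂/V₁) = (5559) ln(17/25.5) = -2254 J.
After step 1: P = 327 kPa, V = 17 L, T = 471 K.
Step 2 (isobaric): W = PΔV = (327 kPa)(11.6 − 17 L) = -1766 J.
W_total = -2254 − 1766 = -4020 J.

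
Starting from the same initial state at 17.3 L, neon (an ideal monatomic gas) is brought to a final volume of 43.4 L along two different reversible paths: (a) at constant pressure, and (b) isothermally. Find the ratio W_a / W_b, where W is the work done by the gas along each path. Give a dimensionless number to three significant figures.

W_a / W_b ≈ 1.64

Path (a) isobaric: W = P₁(V₂ − V₁) → W_a/(P₁V₁) = 1.509.
Path (b) isothermal: W = P₁V₁ ln(V₂/V₁) → W_b/(P₁V₁) = 0.9198.
W_a / W_b = 1.509 / 0.9198 = 1.64.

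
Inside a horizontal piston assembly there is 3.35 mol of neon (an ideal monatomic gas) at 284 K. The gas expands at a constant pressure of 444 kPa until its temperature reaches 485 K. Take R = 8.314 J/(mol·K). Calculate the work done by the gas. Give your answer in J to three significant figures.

W ≈ 5600 J

Isobaric: W = P ΔV = nR ΔT.
W = (3.35)(8.314)(485 − 284) = 5598 J.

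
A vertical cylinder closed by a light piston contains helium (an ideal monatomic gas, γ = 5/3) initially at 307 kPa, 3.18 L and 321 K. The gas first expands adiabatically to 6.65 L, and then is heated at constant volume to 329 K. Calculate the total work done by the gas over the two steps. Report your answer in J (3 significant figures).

Step 1 (adiabatic): W = (P₁V₁ − P₂V₂)/(γ−1) = (976.3 − 597)/0.667 = 568.9 J.
Step 2 (isochoric): W = 0 (constant volume).
W_total = 568.9 + 0 = 568.9 J.

W_total ≈ 569 J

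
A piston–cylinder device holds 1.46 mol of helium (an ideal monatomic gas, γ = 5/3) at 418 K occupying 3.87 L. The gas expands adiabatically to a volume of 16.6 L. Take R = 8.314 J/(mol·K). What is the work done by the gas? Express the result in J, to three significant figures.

Adiabatic: TV^(γ−1) = const with γ = 5/3.
T₂ = T₁ (V₁/V₂)^(γ−1) = 418 × (3.87/16.6)^0.667 = 418 × 0.3788 = 158.3 K.
W_by = nCᵥ(T₁ − T₂) = (1.46)(12.47)(418 − 158.3) = 4728 J.

W ≈ 4730 J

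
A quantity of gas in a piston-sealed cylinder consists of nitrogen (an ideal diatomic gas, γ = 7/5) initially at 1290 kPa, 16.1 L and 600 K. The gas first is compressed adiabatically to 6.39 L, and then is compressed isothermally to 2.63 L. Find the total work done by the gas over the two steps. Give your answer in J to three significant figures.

Step 1 (adiabatic): W = (P₁V₁ − P₂V₂)/(γ−1) = (20769 − 30057)/0.4 = -23220 J.
After step 1: P = 4704 kPa, V = 6.39 L, T = 868.3 K.
Step 2 (isothermal): W = P₁V₁ ln(V₂/V₁) = (30057) ln(2.63/6.39) = -26683 J.
W_total = -23220 − 26683 = -49903 J.

W_total ≈ -49900 J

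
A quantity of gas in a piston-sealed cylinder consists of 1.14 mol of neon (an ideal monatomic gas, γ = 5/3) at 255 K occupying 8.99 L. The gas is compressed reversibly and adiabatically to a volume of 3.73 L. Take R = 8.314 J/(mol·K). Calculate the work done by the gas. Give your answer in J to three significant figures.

W ≈ -2890 J

Adiabatic: TV^(γ−1) = const with γ = 5/3.
T₂ = T₁ (V₁/V₂)^(γ−1) = 255 × (8.99/3.73)^0.667 = 255 × 1.798 = 458.4 K.
W_by = nCᵥ(T₁ − T₂) = (1.14)(12.47)(255 − 458.4) = -2892 J.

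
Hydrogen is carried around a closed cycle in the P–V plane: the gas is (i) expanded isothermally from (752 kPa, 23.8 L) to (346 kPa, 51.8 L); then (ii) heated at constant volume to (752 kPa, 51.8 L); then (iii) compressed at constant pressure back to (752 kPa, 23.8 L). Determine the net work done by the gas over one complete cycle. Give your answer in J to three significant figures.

W_net ≈ -7140 J

Leg (i): W = PᵢVᵢ ln(V_f/Vᵢ) = (17898) ln(51.8/23.8) = 13919 J.
Leg (ii): W = 0.
Leg (iii): W = PΔV = (752)(23.8 − 51.8) = -21056 J.
W_net = 13919 − 21056 = -7137 J.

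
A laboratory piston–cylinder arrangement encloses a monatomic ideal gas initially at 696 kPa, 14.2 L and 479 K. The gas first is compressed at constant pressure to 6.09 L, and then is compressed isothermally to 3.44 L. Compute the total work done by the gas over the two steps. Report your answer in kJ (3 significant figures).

W_total ≈ -8.07 kJ

Step 1 (isobaric): W = PΔV = (696 kPa)(6.09 − 14.2 L) = -5645 J.
After step 1: P = 696 kPa, V = 6.09 L, T = 205.4 K.
Step 2 (isothermal): W = P₁V₁ ln(V₂/V₁) = (4239) ln(3.44/6.09) = -2421 J.
W_total = -5645 − 2421 = -8066 J.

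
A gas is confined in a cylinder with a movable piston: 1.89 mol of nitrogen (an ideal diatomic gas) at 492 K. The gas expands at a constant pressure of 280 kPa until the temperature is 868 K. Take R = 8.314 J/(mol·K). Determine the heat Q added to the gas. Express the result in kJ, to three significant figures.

Isobaric: W = nRΔT = (1.89)(8.314)(376) = 5908 J.
ΔU = nCᵥΔT with Cᵥ = 5R/2: ΔU = (1.89)(20.79)(376) = 14771 J.
Q = ΔU + W = 14771 + 5908 = 20679 J.

Q ≈ 20.7 kJ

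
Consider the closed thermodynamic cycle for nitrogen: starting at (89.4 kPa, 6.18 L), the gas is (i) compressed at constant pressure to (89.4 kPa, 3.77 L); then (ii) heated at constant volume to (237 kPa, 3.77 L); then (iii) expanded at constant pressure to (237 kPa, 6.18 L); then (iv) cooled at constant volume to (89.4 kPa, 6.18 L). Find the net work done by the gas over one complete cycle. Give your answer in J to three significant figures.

Constant-volume legs do no work.
W(i) = (89.4)(3.77 − 6.18) = -215.5 J; W(iii) = (237)(6.18 − 3.77) = 571.2 J.
W_net = -215.5 + 571.2 = 355.7 J (the clockwise enclosed area).

W_net ≈ 356 J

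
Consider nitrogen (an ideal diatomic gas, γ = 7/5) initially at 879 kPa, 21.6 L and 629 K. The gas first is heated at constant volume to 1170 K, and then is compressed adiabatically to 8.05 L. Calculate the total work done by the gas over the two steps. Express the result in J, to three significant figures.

W_total ≈ -42700 J

Step 1 (isochoric): W = 0 (constant volume).
After step 1: P = 1635 kPa (V unchanged).
Step 2 (adiabatic): W = (P₁V₁ − P₂V₂)/(γ−1) = (35317 − 52413)/0.4 = -42742 J.
W_total = 0 − 42742 = -42742 J.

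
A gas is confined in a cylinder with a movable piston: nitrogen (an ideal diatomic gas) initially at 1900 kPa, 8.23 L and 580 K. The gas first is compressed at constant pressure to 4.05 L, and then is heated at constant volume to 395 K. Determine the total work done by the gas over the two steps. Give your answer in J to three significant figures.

Step 1 (isobaric): W = PΔV = (1900 kPa)(4.05 − 8.23 L) = -7942 J.
Step 2 (isochoric): W = 0 (constant volume).
W_total = -7942 + 0 = -7942 J.

W_total ≈ -7940 J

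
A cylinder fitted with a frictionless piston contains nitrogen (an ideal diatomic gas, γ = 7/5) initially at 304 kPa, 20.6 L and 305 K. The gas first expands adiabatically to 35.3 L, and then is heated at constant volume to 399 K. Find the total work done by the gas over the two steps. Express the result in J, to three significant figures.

W_total ≈ 3030 J

Step 1 (adiabatic): W = (P₁V₁ − P₂V₂)/(γ−1) = (6262 − 5049)/0.4 = 3034 J.
Step 2 (isochoric): W = 0 (constant volume).
W_total = 3034 + 0 = 3034 J.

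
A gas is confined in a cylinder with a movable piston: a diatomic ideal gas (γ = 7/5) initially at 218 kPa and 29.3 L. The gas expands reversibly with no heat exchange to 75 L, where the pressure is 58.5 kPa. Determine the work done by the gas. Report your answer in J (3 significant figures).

W ≈ 5000 J

Adiabatic: W = (P₁V₁ − P₂V₂)/(γ − 1) with γ = 7/5.
P₁V₁ = 6387 J, P₂V₂ = 4388 J.
W = (6387 − 4388) / 0.4 = 5000 J.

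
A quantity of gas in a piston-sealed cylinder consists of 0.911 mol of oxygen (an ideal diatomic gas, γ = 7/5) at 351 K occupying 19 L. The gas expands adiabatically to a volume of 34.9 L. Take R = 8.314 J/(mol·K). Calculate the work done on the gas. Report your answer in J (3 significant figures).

W ≈ -1430 J

Adiabatic: TV^(γ−1) = const with γ = 7/5.
T₂ = T₁ (V₁/V₂)^(γ−1) = 351 × (19/34.9)^0.4 = 351 × 0.7841 = 275.2 K.
W_by = nCᵥ(T₁ − T₂) = (0.911)(20.79)(351 − 275.2) = 1435 J.
Work on gas = −W_by = -1435 J.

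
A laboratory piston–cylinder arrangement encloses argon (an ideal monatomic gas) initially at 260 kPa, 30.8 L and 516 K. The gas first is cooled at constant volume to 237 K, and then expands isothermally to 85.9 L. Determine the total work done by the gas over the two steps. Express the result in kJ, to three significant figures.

W_total ≈ 3.77 kJ

Step 1 (isochoric): W = 0 (constant volume).
After step 1: P = 119.4 kPa (V unchanged).
Step 2 (isothermal): W = P₁V₁ ln(V₂/V₁) = (3678) ln(85.9/30.8) = 3773 J.
W_total = 0 + 3773 = 3773 J.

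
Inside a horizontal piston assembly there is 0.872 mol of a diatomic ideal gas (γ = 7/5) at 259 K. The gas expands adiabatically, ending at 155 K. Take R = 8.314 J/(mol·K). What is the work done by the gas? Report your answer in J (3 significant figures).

W ≈ 1880 J

Adiabatic ⇒ Q = 0, so W_by = −ΔU = nCᵥ(T₁ − T₂).
Cᵥ = 5R/2 = 20.79 J/(mol·K).
W = (0.872)(20.79)(259 − 155) = 1885 J.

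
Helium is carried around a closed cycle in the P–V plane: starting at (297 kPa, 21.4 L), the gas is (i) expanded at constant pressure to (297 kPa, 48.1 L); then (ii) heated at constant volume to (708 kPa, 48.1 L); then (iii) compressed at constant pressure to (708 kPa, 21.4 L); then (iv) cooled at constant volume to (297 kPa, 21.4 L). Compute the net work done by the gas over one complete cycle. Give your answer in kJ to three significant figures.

W_net ≈ -11.0 kJ

Constant-volume legs do no work.
W(i) = (297)(48.1 − 21.4) = 7930 J; W(iii) = (708)(21.4 − 48.1) = -18904 J.
W_net = 7930 − 18904 = -10974 J (the counter-clockwise enclosed area).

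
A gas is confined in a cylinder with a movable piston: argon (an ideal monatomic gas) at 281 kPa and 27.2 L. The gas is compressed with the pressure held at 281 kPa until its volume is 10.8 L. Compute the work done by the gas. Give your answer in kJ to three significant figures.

W ≈ -4.61 kJ

Isobaric: W = P ΔV.
W = (281 kPa)(10.8 − 27.2 L) = (281)(-16.4) = -4608 J.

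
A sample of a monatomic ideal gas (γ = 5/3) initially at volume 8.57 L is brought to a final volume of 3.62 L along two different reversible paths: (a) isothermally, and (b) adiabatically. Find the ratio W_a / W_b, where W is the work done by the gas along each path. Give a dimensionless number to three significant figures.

Path (a) isothermal: W = P₁V₁ ln(V₂/V₁) → W_a/(P₁V₁) = -0.8618.
Path (b) adiabatic: W = P₁V₁(1 − (V₁/V₂)^(γ−1))/(γ−1) → W_b/(P₁V₁) = -1.164.
W_a / W_b = -0.8618 / -1.164 = 0.7401.

W_a / W_b ≈ 0.740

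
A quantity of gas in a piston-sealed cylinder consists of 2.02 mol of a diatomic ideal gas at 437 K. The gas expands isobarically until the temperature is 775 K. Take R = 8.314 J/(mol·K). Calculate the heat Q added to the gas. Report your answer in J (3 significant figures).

Isobaric: W = nRΔT = (2.02)(8.314)(338) = 5676 J.
ΔU = nCᵥΔT with Cᵥ = 5R/2: ΔU = (2.02)(20.79)(338) = 14191 J.
Q = ΔU + W = 14191 + 5676 = 19868 J.

Q ≈ 19900 J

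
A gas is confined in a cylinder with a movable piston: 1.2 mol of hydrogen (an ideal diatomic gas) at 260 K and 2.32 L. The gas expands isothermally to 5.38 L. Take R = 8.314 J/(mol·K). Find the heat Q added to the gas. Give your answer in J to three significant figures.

Q ≈ 2180 J

Isothermal ⇒ ΔU = 0, so Q = W = nRT ln(V₂/V₁).
Q = (1.2)(8.314)(260) ln(5.38/2.32) = 2594 × 0.8411 = 2182 J.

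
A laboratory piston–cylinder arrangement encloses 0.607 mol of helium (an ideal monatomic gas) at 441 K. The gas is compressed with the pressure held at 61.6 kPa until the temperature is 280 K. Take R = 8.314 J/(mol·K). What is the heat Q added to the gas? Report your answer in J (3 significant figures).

Isobaric: W = nRΔT = (0.607)(8.314)(-161) = -812.5 J.
ΔU = nCᵥΔT with Cᵥ = 3R/2: ΔU = (0.607)(12.47)(-161) = -1219 J.
Q = ΔU + W = -1219 − 812.5 = -2031 J.

Q ≈ -2030 J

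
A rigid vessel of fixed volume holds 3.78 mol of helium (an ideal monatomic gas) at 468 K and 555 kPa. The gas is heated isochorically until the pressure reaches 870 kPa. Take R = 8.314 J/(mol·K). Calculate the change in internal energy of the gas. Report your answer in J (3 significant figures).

Constant volume ⇒ W = 0, so Q = ΔU = nCᵥΔT with Cᵥ = 3R/2 = 12.47 J/(mol·K).
At constant V, T₂/T₁ = P₂/P₁ ⇒ ΔT = T₁(P₂/P₁ − 1) = 468·(870/555 − 1) = 265.6 K.
ΔU = (3.78)(12.47)(265.6) = 12522 J.

ΔU ≈ 12500 J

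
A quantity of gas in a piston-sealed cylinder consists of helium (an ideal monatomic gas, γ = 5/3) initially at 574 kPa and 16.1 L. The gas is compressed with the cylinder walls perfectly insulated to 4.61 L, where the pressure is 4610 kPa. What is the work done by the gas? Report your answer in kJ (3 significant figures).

Adiabatic: W = (P₁V₁ − P₂V₂)/(γ − 1) with γ = 5/3.
P₁V₁ = 9241 J, P₂V₂ = 21252 J.
W = (9241 − 21252) / 0.6667 = -18016 J.

W ≈ -18.0 kJ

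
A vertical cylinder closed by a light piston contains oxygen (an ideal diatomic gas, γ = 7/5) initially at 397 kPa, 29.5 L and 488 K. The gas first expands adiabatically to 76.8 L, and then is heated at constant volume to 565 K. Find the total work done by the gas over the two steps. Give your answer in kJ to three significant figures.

W_total ≈ 9.31 kJ

Step 1 (adiabatic): W = (P₁V₁ − P₂V₂)/(γ−1) = (11712 − 7987)/0.4 = 9311 J.
Step 2 (isochoric): W = 0 (constant volume).
W_total = 9311 + 0 = 9311 J.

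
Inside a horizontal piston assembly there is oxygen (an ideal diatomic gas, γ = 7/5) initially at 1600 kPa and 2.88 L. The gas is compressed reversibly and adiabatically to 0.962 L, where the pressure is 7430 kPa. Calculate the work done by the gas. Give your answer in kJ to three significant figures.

Adiabatic: W = (P₁V₁ − P₂V₂)/(γ − 1) with γ = 7/5.
P₁V₁ = 4608 J, P₂V₂ = 7148 J.
W = (4608 − 7148) / 0.4 = -6349 J.

W ≈ -6.35 kJ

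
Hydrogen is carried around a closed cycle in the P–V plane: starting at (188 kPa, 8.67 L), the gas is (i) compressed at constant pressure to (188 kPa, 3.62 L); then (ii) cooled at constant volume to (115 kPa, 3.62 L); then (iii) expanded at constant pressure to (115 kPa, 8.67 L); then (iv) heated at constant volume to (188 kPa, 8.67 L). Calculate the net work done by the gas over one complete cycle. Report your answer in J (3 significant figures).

W_net ≈ -369 J

Constant-volume legs do no work.
W(i) = (188)(3.62 − 8.67) = -949.4 J; W(iii) = (115)(8.67 − 3.62) = 580.8 J.
W_net = -949.4 + 580.8 = -368.6 J (the counter-clockwise enclosed area).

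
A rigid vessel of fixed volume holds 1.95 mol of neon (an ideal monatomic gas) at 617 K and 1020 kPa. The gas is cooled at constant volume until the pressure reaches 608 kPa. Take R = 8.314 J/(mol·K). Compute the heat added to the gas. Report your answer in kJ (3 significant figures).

Q ≈ -6.06 kJ

Constant volume ⇒ W = 0, so Q = ΔU = nCᵥΔT with Cᵥ = 3R/2 = 12.47 J/(mol·K).
At constant V, T₂/T₁ = P₂/P₁ ⇒ ΔT = T₁(P₂/P₁ − 1) = 617·(608/1020 − 1) = -249.2 K.
ΔU = (1.95)(12.47)(-249.2) = -6061 J.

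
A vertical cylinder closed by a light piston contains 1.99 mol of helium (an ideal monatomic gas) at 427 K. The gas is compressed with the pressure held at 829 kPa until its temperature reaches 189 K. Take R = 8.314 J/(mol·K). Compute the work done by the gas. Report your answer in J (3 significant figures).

W ≈ -3940 J

Isobaric: W = P ΔV = nR ΔT.
W = (1.99)(8.314)(189 − 427) = -3938 J.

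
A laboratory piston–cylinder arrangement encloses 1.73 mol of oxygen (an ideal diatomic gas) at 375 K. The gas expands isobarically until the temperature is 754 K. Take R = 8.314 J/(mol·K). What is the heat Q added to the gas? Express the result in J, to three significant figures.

Q ≈ 19100 J

Isobaric: W = nRΔT = (1.73)(8.314)(379) = 5451 J.
ΔU = nCᵥΔT with Cᵥ = 5R/2: ΔU = (1.73)(20.79)(379) = 13628 J.
Q = ΔU + W = 13628 + 5451 = 19079 J.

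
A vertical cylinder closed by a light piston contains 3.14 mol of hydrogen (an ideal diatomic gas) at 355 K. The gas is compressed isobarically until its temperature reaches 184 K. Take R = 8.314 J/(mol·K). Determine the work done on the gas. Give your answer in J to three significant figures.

W ≈ 4460 J

Isobaric: W = P ΔV = nR ΔT.
W = (3.14)(8.314)(184 − 355) = -4464 J.
Work on gas = −W_by = 4464 J.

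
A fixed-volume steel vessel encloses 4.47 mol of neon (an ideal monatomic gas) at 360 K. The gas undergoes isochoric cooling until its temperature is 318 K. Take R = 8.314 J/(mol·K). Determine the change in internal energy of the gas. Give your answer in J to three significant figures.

ΔU ≈ -2340 J

Constant volume ⇒ W = 0, so Q = ΔU = nCᵥΔT with Cᵥ = 3R/2 = 12.47 J/(mol·K).
ΔU = (4.47)(12.47)(318 − 360) = -2341 J.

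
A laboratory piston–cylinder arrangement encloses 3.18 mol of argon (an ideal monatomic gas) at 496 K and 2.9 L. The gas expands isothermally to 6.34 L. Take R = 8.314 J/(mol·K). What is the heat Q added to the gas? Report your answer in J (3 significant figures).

Q ≈ 10300 J

Isothermal ⇒ ΔU = 0, so Q = W = nRT ln(V₂/V₁).
Q = (3.18)(8.314)(496) ln(6.34/2.9) = 13114 × 0.7822 = 10257 J.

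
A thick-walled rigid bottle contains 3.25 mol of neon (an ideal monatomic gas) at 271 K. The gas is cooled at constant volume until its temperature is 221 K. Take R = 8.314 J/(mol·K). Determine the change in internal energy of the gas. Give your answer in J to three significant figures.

ΔU ≈ -2030 J

Constant volume ⇒ W = 0, so Q = ΔU = nCᵥΔT with Cᵥ = 3R/2 = 12.47 J/(mol·K).
ΔU = (3.25)(12.47)(221 − 271) = -2027 J.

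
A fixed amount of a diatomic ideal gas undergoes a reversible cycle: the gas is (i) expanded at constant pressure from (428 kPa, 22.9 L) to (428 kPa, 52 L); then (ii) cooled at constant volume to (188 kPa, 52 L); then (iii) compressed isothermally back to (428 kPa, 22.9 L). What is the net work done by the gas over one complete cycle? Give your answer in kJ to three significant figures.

Leg (i): W = PΔV = (428)(52 − 22.9) = 12455 J.
Leg (ii): W = 0.
Leg (iii): W = PᵢVᵢ ln(V_f/Vᵢ) = (9776) ln(22.9/52) = -8017 J.
W_net = 12455 − 8017 = 4437 J.

W_net ≈ 4.44 kJ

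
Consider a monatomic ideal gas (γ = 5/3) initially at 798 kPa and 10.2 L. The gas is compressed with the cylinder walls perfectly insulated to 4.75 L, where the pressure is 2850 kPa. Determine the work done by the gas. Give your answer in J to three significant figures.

W ≈ -8100 J

Adiabatic: W = (P₁V₁ − P₂V₂)/(γ − 1) with γ = 5/3.
P₁V₁ = 8140 J, P₂V₂ = 13538 J.
W = (8140 − 13538) / 0.6667 = -8097 J.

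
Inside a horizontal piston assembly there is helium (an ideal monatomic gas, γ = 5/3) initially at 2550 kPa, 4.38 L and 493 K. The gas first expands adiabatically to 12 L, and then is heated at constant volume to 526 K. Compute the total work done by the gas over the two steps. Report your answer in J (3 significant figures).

W_total ≈ 8200 J

Step 1 (adiabatic): W = (P₁V₁ − P₂V₂)/(γ−1) = (11169 − 5704)/0.667 = 8197 J.
Step 2 (isochoric): W = 0 (constant volume).
W_total = 8197 + 0 = 8197 J.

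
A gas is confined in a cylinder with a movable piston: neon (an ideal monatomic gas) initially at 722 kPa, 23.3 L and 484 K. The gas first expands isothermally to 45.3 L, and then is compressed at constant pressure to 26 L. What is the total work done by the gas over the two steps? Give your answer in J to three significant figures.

Step 1 (isothermal): W = P₁V₁ ln(V₂/V₁) = (16823) ln(45.3/23.3) = 11185 J.
After step 1: P = 371.4 kPa, V = 45.3 L, T = 484 K.
Step 2 (isobaric): W = PΔV = (371.4 kPa)(26 − 45.3 L) = -7167 J.
W_total = 11185 − 7167 = 4017 J.

W_total ≈ 4020 J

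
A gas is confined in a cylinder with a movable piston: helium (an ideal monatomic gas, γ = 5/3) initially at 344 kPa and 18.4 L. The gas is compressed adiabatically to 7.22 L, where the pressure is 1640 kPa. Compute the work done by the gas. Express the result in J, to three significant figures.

Adiabatic: W = (P₁V₁ − P₂V₂)/(γ − 1) with γ = 5/3.
P₁V₁ = 6330 J, P₂V₂ = 11841 J.
W = (6330 − 11841) / 0.6667 = -8267 J.

W ≈ -8270 J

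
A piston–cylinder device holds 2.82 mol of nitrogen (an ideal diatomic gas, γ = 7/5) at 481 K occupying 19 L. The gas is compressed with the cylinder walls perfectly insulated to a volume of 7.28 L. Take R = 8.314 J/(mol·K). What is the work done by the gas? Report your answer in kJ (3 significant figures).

W ≈ -13.2 kJ

Adiabatic: TV^(γ−1) = const with γ = 7/5.
T₂ = T₁ (V₁/V₂)^(γ−1) = 481 × (19/7.28)^0.4 = 481 × 1.468 = 706 K.
W_by = nCᵥ(T₁ − T₂) = (2.82)(20.79)(481 − 706) = -13187 J.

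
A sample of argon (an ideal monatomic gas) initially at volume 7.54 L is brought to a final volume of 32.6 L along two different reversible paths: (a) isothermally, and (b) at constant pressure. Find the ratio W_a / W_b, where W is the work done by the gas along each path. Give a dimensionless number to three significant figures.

W_a / W_b ≈ 0.441

Path (a) isothermal: W = P₁V₁ ln(V₂/V₁) → W_a/(P₁V₁) = 1.464.
Path (b) isobaric: W = P₁(V₂ − V₁) → W_b/(P₁V₁) = 3.324.
W_a / W_b = 1.464 / 3.324 = 0.4405.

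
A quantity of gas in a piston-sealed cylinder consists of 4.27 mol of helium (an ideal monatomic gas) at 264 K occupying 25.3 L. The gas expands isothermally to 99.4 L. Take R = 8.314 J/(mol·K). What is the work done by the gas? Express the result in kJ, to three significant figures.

W ≈ 12.8 kJ

Isothermal: W = nRT ln(V₂/V₁).
W = (4.27)(8.314)(264) × ln(99.4/25.3)
  = 9372 × 1.368
W_by_gas = 12824 J.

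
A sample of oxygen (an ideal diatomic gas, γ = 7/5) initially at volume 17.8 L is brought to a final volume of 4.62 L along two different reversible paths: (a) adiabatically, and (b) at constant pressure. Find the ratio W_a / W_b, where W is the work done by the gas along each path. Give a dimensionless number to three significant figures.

Path (a) adiabatic: W = P₁V₁(1 − (V₁/V₂)^(γ−1))/(γ−1) → W_a/(P₁V₁) = -1.788.
Path (b) isobaric: W = P₁(V₂ − V₁) → W_b/(P₁V₁) = -0.7404.
W_a / W_b = -1.788 / -0.7404 = 2.415.

W_a / W_b ≈ 2.41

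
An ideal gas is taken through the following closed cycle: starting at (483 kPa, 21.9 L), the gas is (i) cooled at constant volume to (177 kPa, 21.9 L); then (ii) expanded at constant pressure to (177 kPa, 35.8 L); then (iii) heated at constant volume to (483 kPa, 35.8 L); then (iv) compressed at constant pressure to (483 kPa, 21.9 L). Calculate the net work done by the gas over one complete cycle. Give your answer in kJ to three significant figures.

Constant-volume legs do no work.
W(ii) = (177)(35.8 − 21.9) = 2460 J; W(iv) = (483)(21.9 − 35.8) = -6714 J.
W_net = 2460 − 6714 = -4253 J (the counter-clockwise enclosed area).

W_net ≈ -4.25 kJ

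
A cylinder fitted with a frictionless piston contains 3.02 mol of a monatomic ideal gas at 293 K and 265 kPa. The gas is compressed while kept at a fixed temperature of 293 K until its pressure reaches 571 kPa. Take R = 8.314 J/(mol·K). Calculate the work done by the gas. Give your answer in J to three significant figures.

W ≈ -5650 J

Isothermal process: W = nRT ln(V₂/V₁) = nRT ln(P₁/P₂).
W = (3.02)(8.314)(293) × ln(265/571)
  = 7357 × ln(0.4641) = 7357 × -0.7677
W_by_gas = -5647 J.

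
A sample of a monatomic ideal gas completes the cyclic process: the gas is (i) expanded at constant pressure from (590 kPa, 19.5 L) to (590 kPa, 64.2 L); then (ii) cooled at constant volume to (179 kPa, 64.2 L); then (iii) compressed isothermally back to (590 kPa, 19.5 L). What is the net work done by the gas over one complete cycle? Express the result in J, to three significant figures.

Leg (i): W = PΔV = (590)(64.2 − 19.5) = 26373 J.
Leg (ii): W = 0.
Leg (iii): W = PᵢVᵢ ln(V_f/Vᵢ) = (11492) ln(19.5/64.2) = -13693 J.
W_net = 26373 − 13693 = 12680 J.

W_net ≈ 12700 J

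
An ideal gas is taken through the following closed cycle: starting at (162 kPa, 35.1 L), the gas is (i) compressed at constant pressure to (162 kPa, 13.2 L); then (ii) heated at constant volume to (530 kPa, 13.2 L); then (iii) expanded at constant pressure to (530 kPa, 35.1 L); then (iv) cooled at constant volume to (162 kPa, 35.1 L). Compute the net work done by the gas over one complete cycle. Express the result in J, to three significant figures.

Constant-volume legs do no work.
W(i) = (162)(13.2 − 35.1) = -3548 J; W(iii) = (530)(35.1 − 13.2) = 11607 J.
W_net = -3548 + 11607 = 8059 J (the clockwise enclosed area).

W_net ≈ 8060 J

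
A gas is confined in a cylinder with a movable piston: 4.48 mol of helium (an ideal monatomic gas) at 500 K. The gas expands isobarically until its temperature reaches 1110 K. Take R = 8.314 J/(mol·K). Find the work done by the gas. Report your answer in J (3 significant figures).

W ≈ 22700 J

Isobaric: W = P ΔV = nR ΔT.
W = (4.48)(8.314)(1110 − 500) = 22720 J.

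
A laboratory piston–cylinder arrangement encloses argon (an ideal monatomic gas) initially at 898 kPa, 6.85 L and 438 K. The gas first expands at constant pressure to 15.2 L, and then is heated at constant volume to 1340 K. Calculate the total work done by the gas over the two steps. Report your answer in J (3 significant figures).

Step 1 (isobaric): W = PΔV = (898 kPa)(15.2 − 6.85 L) = 7498 J.
Step 2 (isochoric): W = 0 (constant volume).
W_total = 7498 + 0 = 7498 J.

W_total ≈ 7500 J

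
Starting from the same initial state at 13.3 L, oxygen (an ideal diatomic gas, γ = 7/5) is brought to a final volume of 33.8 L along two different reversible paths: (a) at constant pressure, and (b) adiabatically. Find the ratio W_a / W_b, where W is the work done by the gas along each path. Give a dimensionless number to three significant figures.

Path (a) isobaric: W = P₁(V₂ − V₁) → W_a/(P₁V₁) = 1.541.
Path (b) adiabatic: W = P₁V₁(1 − (V₁/V₂)^(γ−1))/(γ−1) → W_b/(P₁V₁) = 0.7785.
W_a / W_b = 1.541 / 0.7785 = 1.98.

W_a / W_b ≈ 1.98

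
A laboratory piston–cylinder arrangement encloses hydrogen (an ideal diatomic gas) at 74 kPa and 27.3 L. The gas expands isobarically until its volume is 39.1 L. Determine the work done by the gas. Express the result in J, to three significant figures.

Isobaric: W = P ΔV.
W = (74 kPa)(39.1 − 27.3 L) = (74)(11.8) = 873.2 J.

W ≈ 873 J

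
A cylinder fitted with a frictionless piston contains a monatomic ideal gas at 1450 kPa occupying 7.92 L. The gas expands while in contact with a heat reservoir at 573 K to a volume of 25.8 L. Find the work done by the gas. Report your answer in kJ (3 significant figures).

Isothermal: W = nRT ln(V₂/V₁) = P₁V₁ ln(V₂/V₁).
P₁V₁ = (1450 kPa)(7.92 L) = 11484 J.
W = 11484 × ln(25.8/7.92) = 11484 × 1.181
W_by_gas = 13562 J.

W ≈ 13.6 kJ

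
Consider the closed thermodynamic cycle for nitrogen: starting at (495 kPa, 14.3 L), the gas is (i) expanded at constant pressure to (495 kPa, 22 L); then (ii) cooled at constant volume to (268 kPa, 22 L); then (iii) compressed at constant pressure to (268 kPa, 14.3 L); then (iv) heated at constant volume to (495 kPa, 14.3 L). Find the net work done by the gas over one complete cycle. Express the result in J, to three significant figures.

Constant-volume legs do no work.
W(i) = (495)(22 − 14.3) = 3811 J; W(iii) = (268)(14.3 − 22) = -2064 J.
W_net = 3811 − 2064 = 1748 J (the clockwise enclosed area).

W_net ≈ 1750 J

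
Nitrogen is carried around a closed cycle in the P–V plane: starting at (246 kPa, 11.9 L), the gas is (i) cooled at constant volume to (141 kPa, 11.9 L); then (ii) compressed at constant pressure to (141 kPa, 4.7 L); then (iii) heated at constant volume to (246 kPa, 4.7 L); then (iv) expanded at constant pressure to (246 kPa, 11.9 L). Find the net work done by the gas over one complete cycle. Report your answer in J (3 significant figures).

Constant-volume legs do no work.
W(ii) = (141)(4.7 − 11.9) = -1015 J; W(iv) = (246)(11.9 − 4.7) = 1771 J.
W_net = -1015 + 1771 = 756 J (the clockwise enclosed area).

W_net ≈ 756 J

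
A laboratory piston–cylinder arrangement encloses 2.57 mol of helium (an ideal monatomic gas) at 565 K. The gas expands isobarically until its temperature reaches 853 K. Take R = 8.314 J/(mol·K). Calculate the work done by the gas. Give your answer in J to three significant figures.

W ≈ 6150 J

Isobaric: W = P ΔV = nR ΔT.
W = (2.57)(8.314)(853 − 565) = 6154 J.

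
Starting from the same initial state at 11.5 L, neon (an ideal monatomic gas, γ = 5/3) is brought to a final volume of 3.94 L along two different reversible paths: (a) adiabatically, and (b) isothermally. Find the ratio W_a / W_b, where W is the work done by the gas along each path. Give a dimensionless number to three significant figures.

Path (a) adiabatic: W = P₁V₁(1 − (V₁/V₂)^(γ−1))/(γ−1) → W_a/(P₁V₁) = -1.564.
Path (b) isothermal: W = P₁V₁ ln(V₂/V₁) → W_b/(P₁V₁) = -1.071.
W_a / W_b = -1.564 / -1.071 = 1.46.

W_a / W_b ≈ 1.46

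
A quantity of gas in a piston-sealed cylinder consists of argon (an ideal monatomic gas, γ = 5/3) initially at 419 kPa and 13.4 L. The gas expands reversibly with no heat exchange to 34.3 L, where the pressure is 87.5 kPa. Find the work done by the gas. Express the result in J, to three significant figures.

Adiabatic: W = (P₁V₁ − P₂V₂)/(γ − 1) with γ = 5/3.
P₁V₁ = 5615 J, P₂V₂ = 3001 J.
W = (5615 − 3001) / 0.6667 = 3920 J.

W ≈ 3920 J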